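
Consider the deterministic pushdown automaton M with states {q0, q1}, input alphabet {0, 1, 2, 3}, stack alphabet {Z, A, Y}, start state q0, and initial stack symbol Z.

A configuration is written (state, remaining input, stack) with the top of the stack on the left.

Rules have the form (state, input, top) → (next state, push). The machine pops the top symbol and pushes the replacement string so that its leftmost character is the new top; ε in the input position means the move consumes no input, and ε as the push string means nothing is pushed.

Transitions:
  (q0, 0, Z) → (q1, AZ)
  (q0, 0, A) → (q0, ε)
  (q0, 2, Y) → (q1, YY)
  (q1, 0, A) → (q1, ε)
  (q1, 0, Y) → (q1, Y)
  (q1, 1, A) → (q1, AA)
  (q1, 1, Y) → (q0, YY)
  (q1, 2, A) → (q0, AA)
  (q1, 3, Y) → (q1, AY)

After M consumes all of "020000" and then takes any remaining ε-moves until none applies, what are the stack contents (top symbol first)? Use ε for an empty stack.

Z

(q0, 020000, Z)
  read 0, top Z: go to q1, push AZ → (q1, 20000, AZ)
  read 2, top A: go to q0, push AA → (q0, 0000, AAZ)
  read 0, top A: go to q0, push ε → (q0, 000, AZ)
  read 0, top A: go to q0, push ε → (q0, 00, Z)
  read 0, top Z: go to q1, push AZ → (q1, 0, AZ)
  read 0, top A: go to q1, push ε → (q1, ε, Z)
All input consumed in state q1 with stack Z.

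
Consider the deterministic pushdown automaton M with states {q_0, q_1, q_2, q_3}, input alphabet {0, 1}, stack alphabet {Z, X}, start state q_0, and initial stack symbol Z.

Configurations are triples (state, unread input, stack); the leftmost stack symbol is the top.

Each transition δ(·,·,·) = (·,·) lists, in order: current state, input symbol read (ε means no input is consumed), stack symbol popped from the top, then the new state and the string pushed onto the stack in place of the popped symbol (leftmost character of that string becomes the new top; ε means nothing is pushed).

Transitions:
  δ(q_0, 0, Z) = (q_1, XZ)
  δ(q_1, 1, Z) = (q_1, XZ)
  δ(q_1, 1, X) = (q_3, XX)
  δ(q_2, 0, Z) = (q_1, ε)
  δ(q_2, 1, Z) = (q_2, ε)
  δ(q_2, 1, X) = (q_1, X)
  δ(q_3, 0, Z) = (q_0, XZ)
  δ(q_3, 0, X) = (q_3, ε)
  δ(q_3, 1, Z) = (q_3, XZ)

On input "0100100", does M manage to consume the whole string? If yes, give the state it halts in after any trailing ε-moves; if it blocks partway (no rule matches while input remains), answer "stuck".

(q_0, 0100100, Z)
  read 0, top Z: go to q_1, push XZ → (q_1, 100100, XZ)
  read 1, top X: go to q_3, push XX → (q_3, 00100, XXZ)
  read 0, top X: go to q_3, push ε → (q_3, 0100, XZ)
  read 0, top X: go to q_3, push ε → (q_3, 100, Z)
  read 1, top Z: go to q_3, push XZ → (q_3, 00, XZ)
  read 0, top X: go to q_3, push ε → (q_3, 0, Z)
  read 0, top Z: go to q_0, push XZ → (q_0, ε, XZ)
All input consumed; M is in state q_0.

q_0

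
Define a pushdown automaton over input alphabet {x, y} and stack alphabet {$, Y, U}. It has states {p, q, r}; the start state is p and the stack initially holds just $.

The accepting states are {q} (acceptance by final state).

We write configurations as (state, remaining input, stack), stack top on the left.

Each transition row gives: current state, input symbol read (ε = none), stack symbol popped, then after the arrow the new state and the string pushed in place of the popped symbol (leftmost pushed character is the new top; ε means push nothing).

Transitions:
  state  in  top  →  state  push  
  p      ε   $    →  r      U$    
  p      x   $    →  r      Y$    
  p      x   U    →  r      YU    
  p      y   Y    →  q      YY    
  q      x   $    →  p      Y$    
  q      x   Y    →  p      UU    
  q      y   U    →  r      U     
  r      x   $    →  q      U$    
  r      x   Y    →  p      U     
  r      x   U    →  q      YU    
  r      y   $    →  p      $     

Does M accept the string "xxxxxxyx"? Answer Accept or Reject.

No computation consumes all input and reaches a final state.

Reject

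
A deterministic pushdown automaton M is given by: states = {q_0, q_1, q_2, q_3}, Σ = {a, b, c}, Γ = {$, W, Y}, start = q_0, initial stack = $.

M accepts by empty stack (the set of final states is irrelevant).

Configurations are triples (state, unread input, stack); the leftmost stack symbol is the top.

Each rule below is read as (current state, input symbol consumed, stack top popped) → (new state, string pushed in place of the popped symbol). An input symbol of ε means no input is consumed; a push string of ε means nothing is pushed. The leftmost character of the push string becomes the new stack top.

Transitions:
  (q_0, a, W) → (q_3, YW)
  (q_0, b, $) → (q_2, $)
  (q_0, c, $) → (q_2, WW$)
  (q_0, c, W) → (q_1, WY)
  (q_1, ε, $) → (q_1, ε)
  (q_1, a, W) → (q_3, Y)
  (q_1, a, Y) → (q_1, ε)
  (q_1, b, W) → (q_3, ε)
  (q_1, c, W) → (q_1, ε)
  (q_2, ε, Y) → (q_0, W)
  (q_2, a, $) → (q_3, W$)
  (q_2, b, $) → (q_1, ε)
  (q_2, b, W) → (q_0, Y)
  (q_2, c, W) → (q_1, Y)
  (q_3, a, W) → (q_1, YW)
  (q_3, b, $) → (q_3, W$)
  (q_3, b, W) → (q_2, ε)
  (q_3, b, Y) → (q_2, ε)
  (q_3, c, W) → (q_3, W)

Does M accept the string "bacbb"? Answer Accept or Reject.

(q_0, bacbb, $) ⊢ (q_2, acbb, $) ⊢ (q_3, cbb, W$) ⊢ (q_3, bb, W$) ⊢ (q_2, b, $) ⊢ (q_1, ε, ε)
All input consumed and the stack is empty.

Accept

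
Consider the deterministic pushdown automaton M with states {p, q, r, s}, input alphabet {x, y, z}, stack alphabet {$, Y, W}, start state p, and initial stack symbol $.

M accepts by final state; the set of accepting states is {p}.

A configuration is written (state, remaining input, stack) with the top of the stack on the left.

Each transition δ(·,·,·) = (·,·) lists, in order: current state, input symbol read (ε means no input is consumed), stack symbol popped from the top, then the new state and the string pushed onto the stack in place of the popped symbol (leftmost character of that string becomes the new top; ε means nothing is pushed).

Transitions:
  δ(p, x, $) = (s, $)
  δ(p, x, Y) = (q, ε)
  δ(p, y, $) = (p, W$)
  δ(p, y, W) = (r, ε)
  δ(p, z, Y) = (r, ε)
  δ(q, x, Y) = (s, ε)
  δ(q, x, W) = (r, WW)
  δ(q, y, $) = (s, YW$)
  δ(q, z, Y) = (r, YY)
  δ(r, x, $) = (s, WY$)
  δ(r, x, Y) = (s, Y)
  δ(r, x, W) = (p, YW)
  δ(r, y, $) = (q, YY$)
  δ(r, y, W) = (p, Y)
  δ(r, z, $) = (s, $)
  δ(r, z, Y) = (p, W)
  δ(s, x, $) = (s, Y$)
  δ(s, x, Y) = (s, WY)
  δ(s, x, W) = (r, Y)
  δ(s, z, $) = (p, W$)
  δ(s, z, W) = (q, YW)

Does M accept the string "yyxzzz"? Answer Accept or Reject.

Accept

(p, yyxzzz, $)
  read y, top $: go to p, push W$ → (p, yxzzz, W$)
  read y, top W: go to r, push ε → (r, xzzz, $)
  read x, top $: go to s, push WY$ → (s, zzz, WY$)
  read z, top W: go to q, push YW → (q, zz, YWY$)
  read z, top Y: go to r, push YY → (r, z, YYWY$)
  read z, top Y: go to p, push W → (p, ε, WYWY$)
All input consumed; state p ∈ F.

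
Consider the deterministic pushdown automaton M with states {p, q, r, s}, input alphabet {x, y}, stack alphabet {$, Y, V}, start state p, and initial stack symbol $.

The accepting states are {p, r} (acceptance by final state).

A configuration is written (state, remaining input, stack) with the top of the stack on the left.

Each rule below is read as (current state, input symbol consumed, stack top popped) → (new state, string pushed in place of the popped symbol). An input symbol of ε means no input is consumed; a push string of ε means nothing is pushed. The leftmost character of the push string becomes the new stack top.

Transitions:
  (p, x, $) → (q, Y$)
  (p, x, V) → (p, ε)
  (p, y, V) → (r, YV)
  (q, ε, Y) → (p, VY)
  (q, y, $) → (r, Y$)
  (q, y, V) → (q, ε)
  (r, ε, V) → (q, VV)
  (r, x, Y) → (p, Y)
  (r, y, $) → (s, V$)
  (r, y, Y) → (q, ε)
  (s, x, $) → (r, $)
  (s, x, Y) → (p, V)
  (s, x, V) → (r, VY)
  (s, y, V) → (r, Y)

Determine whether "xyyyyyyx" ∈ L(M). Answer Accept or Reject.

(p, xyyyyyyx, $)
  read x, top $: go to q, push Y$ → (q, yyyyyyx, Y$)
  ε-move, top Y: go to p, push VY → (p, yyyyyyx, VY$)
  read y, top V: go to r, push YV → (r, yyyyyx, YVY$)
  read y, top Y: go to q, push ε → (q, yyyyx, VY$)
  read y, top V: go to q, push ε → (q, yyyx, Y$)
  ε-move, top Y: go to p, push VY → (p, yyyx, VY$)
  read y, top V: go to r, push YV → (r, yyx, YVY$)
  read y, top Y: go to q, push ε → (q, yx, VY$)
  read y, top V: go to q, push ε → (q, x, Y$)
  ε-move, top Y: go to p, push VY → (p, x, VY$)
  read x, top V: go to p, push ε → (p, ε, Y$)
All input consumed; state p ∈ F.

Accept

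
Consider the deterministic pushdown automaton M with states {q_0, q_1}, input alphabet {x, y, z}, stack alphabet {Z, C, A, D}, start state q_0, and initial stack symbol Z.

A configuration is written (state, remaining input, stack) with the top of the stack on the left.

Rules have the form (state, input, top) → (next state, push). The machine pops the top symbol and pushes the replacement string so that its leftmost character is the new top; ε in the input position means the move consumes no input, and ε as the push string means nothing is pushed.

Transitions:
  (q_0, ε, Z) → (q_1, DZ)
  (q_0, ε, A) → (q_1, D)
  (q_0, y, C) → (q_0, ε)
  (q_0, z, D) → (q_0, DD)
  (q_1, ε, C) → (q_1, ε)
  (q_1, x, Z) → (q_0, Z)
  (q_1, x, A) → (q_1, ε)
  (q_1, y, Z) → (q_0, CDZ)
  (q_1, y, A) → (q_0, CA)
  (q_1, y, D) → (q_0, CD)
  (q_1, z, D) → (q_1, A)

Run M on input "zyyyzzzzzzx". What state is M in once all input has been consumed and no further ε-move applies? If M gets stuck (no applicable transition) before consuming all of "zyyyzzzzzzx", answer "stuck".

(q_0, zyyyzzzzzzx, Z)
  ε-move, top Z: go to q_1, push DZ → (q_1, zyyyzzzzzzx, DZ)
  read z, top D: go to q_1, push A → (q_1, yyyzzzzzzx, AZ)
  read y, top A: go to q_0, push CA → (q_0, yyzzzzzzx, CAZ)
  read y, top C: go to q_0, push ε → (q_0, yzzzzzzx, AZ)
  ε-move, top A: go to q_1, push D → (q_1, yzzzzzzx, DZ)
  read y, top D: go to q_0, push CD → (q_0, zzzzzzx, CDZ)
No transition for (q_0, z, top C); M blocks with input zzzzzzx remaining.

stuck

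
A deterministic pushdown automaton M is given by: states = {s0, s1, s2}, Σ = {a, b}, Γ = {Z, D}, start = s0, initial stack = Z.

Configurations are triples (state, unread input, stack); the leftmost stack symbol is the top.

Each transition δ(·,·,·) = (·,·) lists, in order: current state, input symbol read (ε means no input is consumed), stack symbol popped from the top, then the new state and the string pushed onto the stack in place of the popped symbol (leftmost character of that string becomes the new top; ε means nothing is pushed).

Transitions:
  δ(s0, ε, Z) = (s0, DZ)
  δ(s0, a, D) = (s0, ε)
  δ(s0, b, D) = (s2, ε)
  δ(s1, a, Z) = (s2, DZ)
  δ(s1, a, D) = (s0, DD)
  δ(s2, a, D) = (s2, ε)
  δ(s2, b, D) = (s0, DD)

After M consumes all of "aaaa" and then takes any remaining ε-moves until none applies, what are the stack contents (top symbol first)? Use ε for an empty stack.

(s0, aaaa, Z)
  ε-move, top Z: go to s0, push DZ → (s0, aaaa, DZ)
  read a, top D: go to s0, push ε → (s0, aaa, Z)
  ε-move, top Z: go to s0, push DZ → (s0, aaa, DZ)
  read a, top D: go to s0, push ε → (s0, aa, Z)
  ε-move, top Z: go to s0, push DZ → (s0, aa, DZ)
  read a, top D: go to s0, push ε → (s0, a, Z)
  ε-move, top Z: go to s0, push DZ → (s0, a, DZ)
  read a, top D: go to s0, push ε → (s0, ε, Z)
  ε-move, top Z: go to s0, push DZ → (s0, ε, DZ)
All input consumed in state s0 with stack DZ.

DZ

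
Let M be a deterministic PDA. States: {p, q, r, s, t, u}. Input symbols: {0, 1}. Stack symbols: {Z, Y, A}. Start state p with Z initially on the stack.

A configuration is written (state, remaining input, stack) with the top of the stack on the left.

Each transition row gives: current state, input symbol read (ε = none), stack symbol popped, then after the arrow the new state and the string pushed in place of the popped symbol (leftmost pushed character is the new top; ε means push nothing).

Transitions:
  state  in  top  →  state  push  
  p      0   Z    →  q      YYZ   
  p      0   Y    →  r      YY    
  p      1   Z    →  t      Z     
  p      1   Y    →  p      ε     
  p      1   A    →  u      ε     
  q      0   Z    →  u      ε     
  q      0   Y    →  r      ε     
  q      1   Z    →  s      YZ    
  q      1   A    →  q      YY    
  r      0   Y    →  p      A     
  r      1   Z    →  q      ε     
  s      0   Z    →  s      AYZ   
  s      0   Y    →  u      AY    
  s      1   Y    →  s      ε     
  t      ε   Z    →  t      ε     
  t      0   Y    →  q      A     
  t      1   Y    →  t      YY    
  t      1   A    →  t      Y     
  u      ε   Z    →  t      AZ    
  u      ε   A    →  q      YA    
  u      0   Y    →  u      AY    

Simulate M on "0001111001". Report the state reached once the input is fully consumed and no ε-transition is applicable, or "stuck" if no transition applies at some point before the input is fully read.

(p, 0001111001, Z)
  read 0, top Z: go to q, push YYZ → (q, 001111001, YYZ)
  read 0, top Y: go to r, push ε → (r, 01111001, YZ)
  read 0, top Y: go to p, push A → (p, 1111001, AZ)
  read 1, top A: go to u, push ε → (u, 111001, Z)
  ε-move, top Z: go to t, push AZ → (t, 111001, AZ)
  read 1, top A: go to t, push Y → (t, 11001, YZ)
  read 1, top Y: go to t, push YY → (t, 1001, YYZ)
  read 1, top Y: go to t, push YY → (t, 001, YYYZ)
  read 0, top Y: go to q, push A → (q, 01, AYYZ)
No transition for (q, 0, top A); M blocks with input 01 remaining.

stuck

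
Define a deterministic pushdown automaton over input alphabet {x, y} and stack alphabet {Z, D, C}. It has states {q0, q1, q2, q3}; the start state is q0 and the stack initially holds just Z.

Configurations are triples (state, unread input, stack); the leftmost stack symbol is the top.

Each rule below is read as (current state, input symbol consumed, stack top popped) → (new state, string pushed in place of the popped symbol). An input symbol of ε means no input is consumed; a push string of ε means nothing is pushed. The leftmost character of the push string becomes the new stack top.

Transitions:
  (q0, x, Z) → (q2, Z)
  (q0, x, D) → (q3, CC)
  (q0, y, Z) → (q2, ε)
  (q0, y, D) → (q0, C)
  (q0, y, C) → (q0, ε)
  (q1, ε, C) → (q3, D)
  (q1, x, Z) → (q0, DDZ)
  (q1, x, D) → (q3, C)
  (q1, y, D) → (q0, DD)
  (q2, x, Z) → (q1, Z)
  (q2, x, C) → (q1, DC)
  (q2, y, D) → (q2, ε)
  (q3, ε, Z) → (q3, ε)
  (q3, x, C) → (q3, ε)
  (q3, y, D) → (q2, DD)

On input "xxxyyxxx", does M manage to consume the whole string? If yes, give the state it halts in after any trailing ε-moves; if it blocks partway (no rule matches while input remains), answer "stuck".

(q0, xxxyyxxx, Z)
  read x, top Z: go to q2, push Z → (q2, xxyyxxx, Z)
  read x, top Z: go to q1, push Z → (q1, xyyxxx, Z)
  read x, top Z: go to q0, push DDZ → (q0, yyxxx, DDZ)
  read y, top D: go to q0, push C → (q0, yxxx, CDZ)
  read y, top C: go to q0, push ε → (q0, xxx, DZ)
  read x, top D: go to q3, push CC → (q3, xx, CCZ)
  read x, top C: go to q3, push ε → (q3, x, CZ)
  read x, top C: go to q3, push ε → (q3, ε, Z)
  ε-move, top Z: go to q3, push ε → (q3, ε, ε)
All input consumed; M is in state q3.

q3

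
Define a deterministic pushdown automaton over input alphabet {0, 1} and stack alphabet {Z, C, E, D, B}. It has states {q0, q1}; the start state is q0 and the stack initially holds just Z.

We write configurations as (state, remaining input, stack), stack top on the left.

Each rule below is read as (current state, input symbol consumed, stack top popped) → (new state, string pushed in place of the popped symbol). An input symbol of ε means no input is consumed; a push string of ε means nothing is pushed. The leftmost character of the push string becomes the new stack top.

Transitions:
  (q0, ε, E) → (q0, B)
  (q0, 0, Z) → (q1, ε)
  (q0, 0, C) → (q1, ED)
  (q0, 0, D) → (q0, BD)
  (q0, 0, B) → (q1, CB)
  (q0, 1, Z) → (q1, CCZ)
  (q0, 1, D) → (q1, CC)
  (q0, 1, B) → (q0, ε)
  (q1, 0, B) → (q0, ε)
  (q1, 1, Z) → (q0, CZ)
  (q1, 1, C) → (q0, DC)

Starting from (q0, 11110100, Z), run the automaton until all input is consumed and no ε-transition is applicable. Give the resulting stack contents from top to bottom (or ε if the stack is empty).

(q0, 11110100, Z)
  read 1, top Z: go to q1, push CCZ → (q1, 1110100, CCZ)
  read 1, top C: go to q0, push DC → (q0, 110100, DCCZ)
  read 1, top D: go to q1, push CC → (q1, 10100, CCCCZ)
  read 1, top C: go to q0, push DC → (q0, 0100, DCCCCZ)
  read 0, top D: go to q0, push BD → (q0, 100, BDCCCCZ)
  read 1, top B: go to q0, push ε → (q0, 00, DCCCCZ)
  read 0, top D: go to q0, push BD → (q0, 0, BDCCCCZ)
  read 0, top B: go to q1, push CB → (q1, ε, CBDCCCCZ)
All input consumed in state q1 with stack CBDCCCCZ.

CBDCCCCZ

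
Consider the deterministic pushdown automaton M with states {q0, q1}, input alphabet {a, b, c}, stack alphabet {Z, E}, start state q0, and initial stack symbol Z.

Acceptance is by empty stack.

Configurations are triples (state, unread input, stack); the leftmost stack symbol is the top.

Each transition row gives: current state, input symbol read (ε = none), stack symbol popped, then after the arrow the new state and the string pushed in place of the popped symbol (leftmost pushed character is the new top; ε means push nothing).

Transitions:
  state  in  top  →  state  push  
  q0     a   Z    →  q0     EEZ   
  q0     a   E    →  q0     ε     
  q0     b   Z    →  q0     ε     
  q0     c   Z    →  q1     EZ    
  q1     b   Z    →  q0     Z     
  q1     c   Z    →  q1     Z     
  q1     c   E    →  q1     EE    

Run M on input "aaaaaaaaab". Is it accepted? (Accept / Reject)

Accept

(q0, aaaaaaaaab, Z) ⊢ (q0, aaaaaaaab, EEZ) ⊢ (q0, aaaaaaab, EZ) ⊢ (q0, aaaaaab, Z) ⊢ (q0, aaaaab, EEZ) ⊢ (q0, aaaab, EZ) ⊢ (q0, aaab, Z) ⊢ (q0, aab, EEZ) ⊢ (q0, ab, EZ) ⊢ (q0, b, Z) ⊢ (q0, ε, ε)
All input consumed and the stack is empty.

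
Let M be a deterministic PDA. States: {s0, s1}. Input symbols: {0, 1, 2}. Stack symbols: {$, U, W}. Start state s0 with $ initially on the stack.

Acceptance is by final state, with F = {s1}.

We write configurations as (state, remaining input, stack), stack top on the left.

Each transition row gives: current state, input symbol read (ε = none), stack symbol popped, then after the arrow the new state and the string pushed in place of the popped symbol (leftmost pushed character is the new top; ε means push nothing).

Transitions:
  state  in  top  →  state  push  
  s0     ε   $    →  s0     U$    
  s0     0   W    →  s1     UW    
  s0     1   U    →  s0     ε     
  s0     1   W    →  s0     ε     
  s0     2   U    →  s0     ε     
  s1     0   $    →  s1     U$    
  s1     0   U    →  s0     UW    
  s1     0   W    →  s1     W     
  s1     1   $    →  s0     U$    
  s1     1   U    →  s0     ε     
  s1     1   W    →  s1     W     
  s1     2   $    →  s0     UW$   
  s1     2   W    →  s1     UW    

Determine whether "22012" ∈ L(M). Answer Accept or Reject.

Reject

(s0, 22012, $)
  ε-move, top $: go to s0, push U$ → (s0, 22012, U$)
  read 2, top U: go to s0, push ε → (s0, 2012, $)
  ε-move, top $: go to s0, push U$ → (s0, 2012, U$)
  read 2, top U: go to s0, push ε → (s0, 012, $)
  ε-move, top $: go to s0, push U$ → (s0, 012, U$)
No transition applies at (s0, 012, U$); input not fully consumed.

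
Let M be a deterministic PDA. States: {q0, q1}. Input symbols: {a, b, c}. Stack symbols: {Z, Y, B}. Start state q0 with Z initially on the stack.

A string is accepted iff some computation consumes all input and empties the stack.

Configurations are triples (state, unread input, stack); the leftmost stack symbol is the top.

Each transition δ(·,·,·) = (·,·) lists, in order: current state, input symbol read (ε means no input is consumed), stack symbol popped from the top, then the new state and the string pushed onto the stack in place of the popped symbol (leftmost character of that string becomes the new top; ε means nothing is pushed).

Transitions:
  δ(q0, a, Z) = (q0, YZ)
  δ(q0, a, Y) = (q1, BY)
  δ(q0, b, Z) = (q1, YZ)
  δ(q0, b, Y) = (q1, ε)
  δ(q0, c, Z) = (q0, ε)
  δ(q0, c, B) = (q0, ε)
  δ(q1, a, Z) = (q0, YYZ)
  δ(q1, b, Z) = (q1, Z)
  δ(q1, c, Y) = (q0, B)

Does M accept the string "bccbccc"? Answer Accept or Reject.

Accept

(q0, bccbccc, Z)
  read b, top Z: go to q1, push YZ → (q1, ccbccc, YZ)
  read c, top Y: go to q0, push B → (q0, cbccc, BZ)
  read c, top B: go to q0, push ε → (q0, bccc, Z)
  read b, top Z: go to q1, push YZ → (q1, ccc, YZ)
  read c, top Y: go to q0, push B → (q0, cc, BZ)
  read c, top B: go to q0, push ε → (q0, c, Z)
  read c, top Z: go to q0, push ε → (q0, ε, ε)
All input consumed and the stack is empty.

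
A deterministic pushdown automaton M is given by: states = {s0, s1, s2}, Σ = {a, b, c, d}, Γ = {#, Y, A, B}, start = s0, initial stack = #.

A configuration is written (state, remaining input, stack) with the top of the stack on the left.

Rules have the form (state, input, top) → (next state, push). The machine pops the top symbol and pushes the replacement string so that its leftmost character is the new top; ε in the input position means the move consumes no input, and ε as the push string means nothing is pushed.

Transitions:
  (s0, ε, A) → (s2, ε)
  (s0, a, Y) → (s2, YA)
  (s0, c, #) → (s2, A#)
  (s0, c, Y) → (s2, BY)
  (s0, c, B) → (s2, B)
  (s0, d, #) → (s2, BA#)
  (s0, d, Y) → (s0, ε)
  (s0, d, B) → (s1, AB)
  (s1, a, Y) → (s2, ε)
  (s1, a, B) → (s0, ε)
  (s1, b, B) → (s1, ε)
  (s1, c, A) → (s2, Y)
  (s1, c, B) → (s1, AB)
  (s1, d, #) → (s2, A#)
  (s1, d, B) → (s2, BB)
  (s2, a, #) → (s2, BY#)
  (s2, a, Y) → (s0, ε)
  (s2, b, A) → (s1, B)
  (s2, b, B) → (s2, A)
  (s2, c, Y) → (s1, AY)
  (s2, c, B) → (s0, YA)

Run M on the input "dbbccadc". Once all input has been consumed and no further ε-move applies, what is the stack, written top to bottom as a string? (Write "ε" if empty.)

YBA#

(s0, dbbccadc, #)
  read d, top #: go to s2, push BA# → (s2, bbccadc, BA#)
  read b, top B: go to s2, push A → (s2, bccadc, AA#)
  read b, top A: go to s1, push B → (s1, ccadc, BA#)
  read c, top B: go to s1, push AB → (s1, cadc, ABA#)
  read c, top A: go to s2, push Y → (s2, adc, YBA#)
  read a, top Y: go to s0, push ε → (s0, dc, BA#)
  read d, top B: go to s1, push AB → (s1, c, ABA#)
  read c, top A: go to s2, push Y → (s2, ε, YBA#)
All input consumed in state s2 with stack YBA#.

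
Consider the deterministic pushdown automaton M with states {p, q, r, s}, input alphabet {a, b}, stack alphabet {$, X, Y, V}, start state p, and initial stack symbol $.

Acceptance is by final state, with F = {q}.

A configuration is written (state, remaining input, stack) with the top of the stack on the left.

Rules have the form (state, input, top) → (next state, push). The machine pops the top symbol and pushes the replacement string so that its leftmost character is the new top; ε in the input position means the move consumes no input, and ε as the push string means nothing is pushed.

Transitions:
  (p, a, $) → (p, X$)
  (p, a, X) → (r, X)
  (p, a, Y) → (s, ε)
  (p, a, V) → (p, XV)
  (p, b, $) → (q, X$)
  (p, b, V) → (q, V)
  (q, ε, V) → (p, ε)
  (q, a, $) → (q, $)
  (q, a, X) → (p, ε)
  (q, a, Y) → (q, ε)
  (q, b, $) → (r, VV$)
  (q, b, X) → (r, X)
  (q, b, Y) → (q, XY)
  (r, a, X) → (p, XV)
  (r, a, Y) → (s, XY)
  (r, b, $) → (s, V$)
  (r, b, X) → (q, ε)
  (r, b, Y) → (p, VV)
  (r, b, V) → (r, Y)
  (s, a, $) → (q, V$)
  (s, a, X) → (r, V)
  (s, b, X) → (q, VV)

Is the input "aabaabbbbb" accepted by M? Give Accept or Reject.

Accept

(p, aabaabbbbb, $)
  read a, top $: go to p, push X$ → (p, abaabbbbb, X$)
  read a, top X: go to r, push X → (r, baabbbbb, X$)
  read b, top X: go to q, push ε → (q, aabbbbb, $)
  read a, top $: go to q, push $ → (q, abbbbb, $)
  read a, top $: go to q, push $ → (q, bbbbb, $)
  read b, top $: go to r, push VV$ → (r, bbbb, VV$)
  read b, top V: go to r, push Y → (r, bbb, YV$)
  read b, top Y: go to p, push VV → (p, bb, VVV$)
  read b, top V: go to q, push V → (q, b, VVV$)
  ε-move, top V: go to p, push ε → (p, b, VV$)
  read b, top V: go to q, push V → (q, ε, VV$)
All input consumed; state q ∈ F.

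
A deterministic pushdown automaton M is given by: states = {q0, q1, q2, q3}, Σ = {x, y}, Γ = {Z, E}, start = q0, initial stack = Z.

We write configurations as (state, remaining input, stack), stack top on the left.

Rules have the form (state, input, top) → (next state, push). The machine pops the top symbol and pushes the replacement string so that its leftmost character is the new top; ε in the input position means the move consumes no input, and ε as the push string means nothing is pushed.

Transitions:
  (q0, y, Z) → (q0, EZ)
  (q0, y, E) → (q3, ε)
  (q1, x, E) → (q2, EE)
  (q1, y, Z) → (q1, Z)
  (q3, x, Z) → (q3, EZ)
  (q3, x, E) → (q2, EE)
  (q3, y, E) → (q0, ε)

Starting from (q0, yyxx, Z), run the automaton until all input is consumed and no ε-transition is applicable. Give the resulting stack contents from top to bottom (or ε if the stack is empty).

(q0, yyxx, Z)
  read y, top Z: go to q0, push EZ → (q0, yxx, EZ)
  read y, top E: go to q3, push ε → (q3, xx, Z)
  read x, top Z: go to q3, push EZ → (q3, x, EZ)
  read x, top E: go to q2, push EE → (q2, ε, EEZ)
All input consumed in state q2 with stack EEZ.

EEZ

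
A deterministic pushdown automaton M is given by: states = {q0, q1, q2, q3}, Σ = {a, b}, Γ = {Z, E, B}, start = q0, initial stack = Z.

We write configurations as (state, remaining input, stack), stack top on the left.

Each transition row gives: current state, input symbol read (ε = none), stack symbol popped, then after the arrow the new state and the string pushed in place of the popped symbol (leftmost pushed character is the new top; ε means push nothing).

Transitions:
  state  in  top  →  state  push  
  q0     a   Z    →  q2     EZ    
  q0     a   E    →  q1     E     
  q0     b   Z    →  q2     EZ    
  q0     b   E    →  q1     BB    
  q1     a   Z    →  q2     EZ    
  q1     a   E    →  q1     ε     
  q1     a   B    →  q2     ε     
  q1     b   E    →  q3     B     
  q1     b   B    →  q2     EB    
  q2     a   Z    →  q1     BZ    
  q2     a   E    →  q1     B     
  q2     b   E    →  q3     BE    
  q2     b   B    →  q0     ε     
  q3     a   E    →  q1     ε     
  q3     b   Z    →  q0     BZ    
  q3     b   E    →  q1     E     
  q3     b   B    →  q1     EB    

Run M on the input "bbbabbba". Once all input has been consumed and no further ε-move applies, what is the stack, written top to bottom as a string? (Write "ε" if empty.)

BEBEZ

(q0, bbbabbba, Z) ⊢ (q2, bbabbba, EZ) ⊢ (q3, babbba, BEZ) ⊢ (q1, abbba, EBEZ) ⊢ (q1, bbba, BEZ) ⊢ (q2, bba, EBEZ) ⊢ (q3, ba, BEBEZ) ⊢ (q1, a, EBEBEZ) ⊢ (q1, ε, BEBEZ)
All input consumed in state q1 with stack BEBEZ.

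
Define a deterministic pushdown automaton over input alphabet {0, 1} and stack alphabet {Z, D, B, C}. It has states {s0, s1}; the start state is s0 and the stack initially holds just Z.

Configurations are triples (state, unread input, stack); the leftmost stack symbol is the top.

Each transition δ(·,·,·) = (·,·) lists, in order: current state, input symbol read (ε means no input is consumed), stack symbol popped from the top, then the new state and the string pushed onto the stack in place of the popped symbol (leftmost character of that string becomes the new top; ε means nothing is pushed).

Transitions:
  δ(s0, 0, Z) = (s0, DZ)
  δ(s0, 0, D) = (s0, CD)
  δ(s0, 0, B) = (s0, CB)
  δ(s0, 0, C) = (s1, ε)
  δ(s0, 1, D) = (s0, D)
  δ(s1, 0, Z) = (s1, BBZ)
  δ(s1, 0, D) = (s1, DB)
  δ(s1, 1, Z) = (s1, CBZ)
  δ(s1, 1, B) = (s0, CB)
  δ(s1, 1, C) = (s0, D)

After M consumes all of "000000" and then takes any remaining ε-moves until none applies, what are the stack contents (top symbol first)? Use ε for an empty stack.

(s0, 000000, Z)
  read 0, top Z: go to s0, push DZ → (s0, 00000, DZ)
  read 0, top D: go to s0, push CD → (s0, 0000, CDZ)
  read 0, top C: go to s1, push ε → (s1, 000, DZ)
  read 0, top D: go to s1, push DB → (s1, 00, DBZ)
  read 0, top D: go to s1, push DB → (s1, 0, DBBZ)
  read 0, top D: go to s1, push DB → (s1, ε, DBBBZ)
All input consumed in state s1 with stack DBBBZ.

DBBBZ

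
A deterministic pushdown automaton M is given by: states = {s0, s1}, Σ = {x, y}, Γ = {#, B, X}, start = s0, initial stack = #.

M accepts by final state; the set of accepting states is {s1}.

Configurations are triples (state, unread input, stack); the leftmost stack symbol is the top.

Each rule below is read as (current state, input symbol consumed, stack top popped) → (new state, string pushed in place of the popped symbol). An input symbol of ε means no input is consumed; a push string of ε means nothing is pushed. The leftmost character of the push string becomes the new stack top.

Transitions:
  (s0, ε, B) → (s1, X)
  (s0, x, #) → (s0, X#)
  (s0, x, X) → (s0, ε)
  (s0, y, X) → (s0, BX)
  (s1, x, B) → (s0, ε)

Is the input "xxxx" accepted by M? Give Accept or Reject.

(s0, xxxx, #)
  read x, top #: go to s0, push X# → (s0, xxx, X#)
  read x, top X: go to s0, push ε → (s0, xx, #)
  read x, top #: go to s0, push X# → (s0, x, X#)
  read x, top X: go to s0, push ε → (s0, ε, #)
All input consumed; state s0 ∉ F and no further ε-move applies.

Reject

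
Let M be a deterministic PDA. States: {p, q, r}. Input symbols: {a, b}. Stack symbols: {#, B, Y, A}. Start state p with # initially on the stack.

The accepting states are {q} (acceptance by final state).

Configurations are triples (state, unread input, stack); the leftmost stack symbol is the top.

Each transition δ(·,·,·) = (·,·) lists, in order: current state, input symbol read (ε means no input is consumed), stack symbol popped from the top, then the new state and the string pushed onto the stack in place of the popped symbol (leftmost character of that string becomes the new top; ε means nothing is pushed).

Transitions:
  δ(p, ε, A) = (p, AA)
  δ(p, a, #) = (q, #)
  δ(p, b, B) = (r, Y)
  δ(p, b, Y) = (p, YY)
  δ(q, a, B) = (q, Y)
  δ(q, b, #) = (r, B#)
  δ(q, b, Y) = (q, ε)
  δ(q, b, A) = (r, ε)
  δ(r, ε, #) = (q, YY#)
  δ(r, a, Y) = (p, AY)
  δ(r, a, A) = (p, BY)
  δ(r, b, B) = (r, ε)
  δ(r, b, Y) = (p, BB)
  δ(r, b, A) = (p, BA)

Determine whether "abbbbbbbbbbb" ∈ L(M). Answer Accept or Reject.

(p, abbbbbbbbbbb, #)
  read a, top #: go to q, push # → (q, bbbbbbbbbbb, #)
  read b, top #: go to r, push B# → (r, bbbbbbbbbb, B#)
  read b, top B: go to r, push ε → (r, bbbbbbbbb, #)
  ε-move, top #: go to q, push YY# → (q, bbbbbbbbb, YY#)
  read b, top Y: go to q, push ε → (q, bbbbbbbb, Y#)
  read b, top Y: go to q, push ε → (q, bbbbbbb, #)
  read b, top #: go to r, push B# → (r, bbbbbb, B#)
  read b, top B: go to r, push ε → (r, bbbbb, #)
  ε-move, top #: go to q, push YY# → (q, bbbbb, YY#)
  read b, top Y: go to q, push ε → (q, bbbb, Y#)
  read b, top Y: go to q, push ε → (q, bbb, #)
  read b, top #: go to r, push B# → (r, bb, B#)
  read b, top B: go to r, push ε → (r, b, #)
  ε-move, top #: go to q, push YY# → (q, b, YY#)
  read b, top Y: go to q, push ε → (q, ε, Y#)
All input consumed; state q ∈ F.

Accept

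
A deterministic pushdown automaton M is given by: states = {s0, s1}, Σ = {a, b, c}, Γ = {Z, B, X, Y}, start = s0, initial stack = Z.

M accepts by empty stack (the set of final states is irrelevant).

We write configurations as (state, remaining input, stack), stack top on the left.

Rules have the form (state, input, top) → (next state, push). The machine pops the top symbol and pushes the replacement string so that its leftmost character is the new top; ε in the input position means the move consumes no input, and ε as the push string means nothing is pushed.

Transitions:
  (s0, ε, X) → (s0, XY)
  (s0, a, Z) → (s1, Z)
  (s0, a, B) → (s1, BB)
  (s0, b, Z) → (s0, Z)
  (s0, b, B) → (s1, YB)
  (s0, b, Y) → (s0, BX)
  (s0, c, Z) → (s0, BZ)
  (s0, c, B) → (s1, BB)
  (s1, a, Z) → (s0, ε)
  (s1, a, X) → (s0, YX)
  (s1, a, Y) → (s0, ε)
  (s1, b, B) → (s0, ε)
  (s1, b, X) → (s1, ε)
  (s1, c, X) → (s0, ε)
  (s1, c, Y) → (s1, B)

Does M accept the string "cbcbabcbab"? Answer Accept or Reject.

(s0, cbcbabcbab, Z) ⊢ (s0, bcbabcbab, BZ) ⊢ (s1, cbabcbab, YBZ) ⊢ (s1, babcbab, BBZ) ⊢ (s0, abcbab, BZ) ⊢ (s1, bcbab, BBZ) ⊢ (s0, cbab, BZ) ⊢ (s1, bab, BBZ) ⊢ (s0, ab, BZ) ⊢ (s1, b, BBZ) ⊢ (s0, ε, BZ)
All input consumed; stack is BZ, not empty, and no further ε-move applies.

Reject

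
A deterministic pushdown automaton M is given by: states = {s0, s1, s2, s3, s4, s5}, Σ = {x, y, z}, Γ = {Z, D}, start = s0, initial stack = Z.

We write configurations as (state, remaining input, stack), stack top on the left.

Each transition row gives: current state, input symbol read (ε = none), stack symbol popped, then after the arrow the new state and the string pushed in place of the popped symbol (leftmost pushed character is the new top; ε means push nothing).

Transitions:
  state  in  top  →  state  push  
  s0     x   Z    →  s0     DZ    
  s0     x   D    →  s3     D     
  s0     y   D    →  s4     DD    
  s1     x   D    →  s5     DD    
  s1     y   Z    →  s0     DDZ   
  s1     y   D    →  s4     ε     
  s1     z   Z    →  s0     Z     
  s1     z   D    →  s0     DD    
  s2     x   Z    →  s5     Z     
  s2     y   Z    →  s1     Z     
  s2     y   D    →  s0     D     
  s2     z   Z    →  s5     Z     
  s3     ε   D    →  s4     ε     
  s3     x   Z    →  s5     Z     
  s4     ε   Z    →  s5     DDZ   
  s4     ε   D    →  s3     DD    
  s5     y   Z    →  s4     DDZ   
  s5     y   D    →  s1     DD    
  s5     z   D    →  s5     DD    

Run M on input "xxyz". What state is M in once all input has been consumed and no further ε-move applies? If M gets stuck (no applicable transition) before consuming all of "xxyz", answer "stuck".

(s0, xxyz, Z) ⊢ (s0, xyz, DZ) ⊢ (s3, yz, DZ) ⊢ (s4, yz, Z) ⊢ (s5, yz, DDZ) ⊢ (s1, z, DDDZ) ⊢ (s0, ε, DDDDZ)
All input consumed; M is in state s0.

s0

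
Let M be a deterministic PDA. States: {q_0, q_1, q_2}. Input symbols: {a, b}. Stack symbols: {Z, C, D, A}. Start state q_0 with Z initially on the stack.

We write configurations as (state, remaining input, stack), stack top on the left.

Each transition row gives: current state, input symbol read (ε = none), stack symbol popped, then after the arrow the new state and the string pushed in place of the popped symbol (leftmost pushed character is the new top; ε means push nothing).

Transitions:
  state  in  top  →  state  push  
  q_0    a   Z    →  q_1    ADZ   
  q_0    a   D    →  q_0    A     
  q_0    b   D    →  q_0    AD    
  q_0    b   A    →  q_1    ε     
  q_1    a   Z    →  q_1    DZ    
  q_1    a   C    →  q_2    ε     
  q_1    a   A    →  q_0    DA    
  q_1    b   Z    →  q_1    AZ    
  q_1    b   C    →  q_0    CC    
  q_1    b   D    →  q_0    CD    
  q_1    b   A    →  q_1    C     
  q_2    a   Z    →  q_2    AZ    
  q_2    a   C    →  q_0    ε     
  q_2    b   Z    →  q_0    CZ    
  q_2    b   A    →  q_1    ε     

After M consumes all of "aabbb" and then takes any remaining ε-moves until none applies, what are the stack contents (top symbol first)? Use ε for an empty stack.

CDADZ

(q_0, aabbb, Z) ⊢ (q_1, abbb, ADZ) ⊢ (q_0, bbb, DADZ) ⊢ (q_0, bb, ADADZ) ⊢ (q_1, b, DADZ) ⊢ (q_0, ε, CDADZ)
All input consumed in state q_0 with stack CDADZ.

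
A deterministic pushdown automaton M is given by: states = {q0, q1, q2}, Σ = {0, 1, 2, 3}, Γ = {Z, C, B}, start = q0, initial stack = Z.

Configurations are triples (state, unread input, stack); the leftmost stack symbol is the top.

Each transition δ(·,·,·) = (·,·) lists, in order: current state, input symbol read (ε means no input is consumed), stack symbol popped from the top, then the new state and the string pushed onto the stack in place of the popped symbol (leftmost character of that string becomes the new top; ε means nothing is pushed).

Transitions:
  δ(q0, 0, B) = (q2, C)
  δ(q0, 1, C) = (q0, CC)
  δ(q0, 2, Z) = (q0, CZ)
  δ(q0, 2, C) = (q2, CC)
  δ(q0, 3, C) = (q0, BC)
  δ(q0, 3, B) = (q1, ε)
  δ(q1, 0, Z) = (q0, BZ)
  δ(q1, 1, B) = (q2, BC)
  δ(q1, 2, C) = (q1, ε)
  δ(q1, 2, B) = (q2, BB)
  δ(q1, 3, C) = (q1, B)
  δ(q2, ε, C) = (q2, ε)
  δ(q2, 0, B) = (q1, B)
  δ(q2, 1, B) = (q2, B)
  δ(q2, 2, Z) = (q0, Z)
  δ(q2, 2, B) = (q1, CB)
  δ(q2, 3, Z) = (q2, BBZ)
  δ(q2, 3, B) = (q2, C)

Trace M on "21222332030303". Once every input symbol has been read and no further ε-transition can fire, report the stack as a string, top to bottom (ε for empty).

Z

(q0, 21222332030303, Z) ⊢ (q0, 1222332030303, CZ) ⊢ (q0, 222332030303, CCZ) ⊢ (q2, 22332030303, CCCZ) ⊢ (q2, 22332030303, CCZ) ⊢ (q2, 22332030303, CZ) ⊢ (q2, 22332030303, Z) ⊢ (q0, 2332030303, Z) ⊢ (q0, 332030303, CZ) ⊢ (q0, 32030303, BCZ) ⊢ (q1, 2030303, CZ) ⊢ (q1, 030303, Z) ⊢ (q0, 30303, BZ) ⊢ (q1, 0303, Z) ⊢ (q0, 303, BZ) ⊢ (q1, 03, Z) ⊢ (q0, 3, BZ) ⊢ (q1, ε, Z)
All input consumed in state q1 with stack Z.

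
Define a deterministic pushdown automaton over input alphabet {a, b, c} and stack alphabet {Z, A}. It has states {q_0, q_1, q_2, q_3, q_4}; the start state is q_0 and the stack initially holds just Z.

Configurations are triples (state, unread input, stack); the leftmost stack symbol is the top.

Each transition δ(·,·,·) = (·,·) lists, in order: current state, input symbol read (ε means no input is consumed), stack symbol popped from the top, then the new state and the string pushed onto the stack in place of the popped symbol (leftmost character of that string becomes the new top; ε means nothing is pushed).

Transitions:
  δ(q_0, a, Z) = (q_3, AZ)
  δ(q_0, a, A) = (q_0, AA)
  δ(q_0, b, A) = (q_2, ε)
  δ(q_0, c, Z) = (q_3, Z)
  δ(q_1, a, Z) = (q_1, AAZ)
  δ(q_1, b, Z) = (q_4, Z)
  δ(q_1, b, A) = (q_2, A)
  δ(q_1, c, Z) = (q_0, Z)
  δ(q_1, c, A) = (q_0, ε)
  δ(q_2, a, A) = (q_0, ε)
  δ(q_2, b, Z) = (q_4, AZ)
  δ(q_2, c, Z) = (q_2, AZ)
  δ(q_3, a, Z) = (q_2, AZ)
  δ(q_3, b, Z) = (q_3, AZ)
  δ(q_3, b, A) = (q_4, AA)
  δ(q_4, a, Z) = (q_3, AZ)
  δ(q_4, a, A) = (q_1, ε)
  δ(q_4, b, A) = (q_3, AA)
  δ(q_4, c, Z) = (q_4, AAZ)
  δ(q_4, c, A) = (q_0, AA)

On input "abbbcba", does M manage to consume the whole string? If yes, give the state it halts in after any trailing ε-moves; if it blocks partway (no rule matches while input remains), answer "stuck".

q_0

(q_0, abbbcba, Z) ⊢ (q_3, bbbcba, AZ) ⊢ (q_4, bbcba, AAZ) ⊢ (q_3, bcba, AAAZ) ⊢ (q_4, cba, AAAAZ) ⊢ (q_0, ba, AAAAAZ) ⊢ (q_2, a, AAAAZ) ⊢ (q_0, ε, AAAZ)
All input consumed; M is in state q_0.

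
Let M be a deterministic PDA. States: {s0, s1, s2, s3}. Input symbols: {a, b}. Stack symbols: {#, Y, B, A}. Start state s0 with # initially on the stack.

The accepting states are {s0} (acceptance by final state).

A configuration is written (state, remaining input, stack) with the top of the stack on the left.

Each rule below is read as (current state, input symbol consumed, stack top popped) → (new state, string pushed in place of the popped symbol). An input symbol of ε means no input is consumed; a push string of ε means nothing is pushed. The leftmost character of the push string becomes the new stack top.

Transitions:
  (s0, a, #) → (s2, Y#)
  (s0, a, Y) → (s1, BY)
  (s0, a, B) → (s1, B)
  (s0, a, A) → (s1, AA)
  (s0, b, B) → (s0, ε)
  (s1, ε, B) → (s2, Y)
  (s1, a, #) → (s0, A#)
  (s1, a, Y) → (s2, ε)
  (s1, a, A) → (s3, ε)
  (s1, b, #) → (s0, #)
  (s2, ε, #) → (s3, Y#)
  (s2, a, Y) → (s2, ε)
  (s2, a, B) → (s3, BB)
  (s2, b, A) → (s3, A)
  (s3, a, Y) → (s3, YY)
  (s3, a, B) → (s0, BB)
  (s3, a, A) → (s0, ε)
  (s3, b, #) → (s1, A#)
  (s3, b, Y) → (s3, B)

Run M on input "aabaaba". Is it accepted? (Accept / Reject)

(s0, aabaaba, #)
  read a, top #: go to s2, push Y# → (s2, abaaba, Y#)
  read a, top Y: go to s2, push ε → (s2, baaba, #)
  ε-move, top #: go to s3, push Y# → (s3, baaba, Y#)
  read b, top Y: go to s3, push B → (s3, aaba, B#)
  read a, top B: go to s0, push BB → (s0, aba, BB#)
  read a, top B: go to s1, push B → (s1, ba, BB#)
  ε-move, top B: go to s2, push Y → (s2, ba, YB#)
No transition applies at (s2, ba, YB#); input not fully consumed.

Reject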